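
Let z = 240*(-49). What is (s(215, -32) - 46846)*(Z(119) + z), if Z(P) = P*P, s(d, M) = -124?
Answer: -112774970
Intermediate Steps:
z = -11760
Z(P) = P²
(s(215, -32) - 46846)*(Z(119) + z) = (-124 - 46846)*(119² - 11760) = -46970*(14161 - 11760) = -46970*2401 = -112774970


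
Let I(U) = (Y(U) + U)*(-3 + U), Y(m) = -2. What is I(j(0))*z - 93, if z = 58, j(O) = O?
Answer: 255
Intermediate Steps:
I(U) = (-3 + U)*(-2 + U) (I(U) = (-2 + U)*(-3 + U) = (-3 + U)*(-2 + U))
I(j(0))*z - 93 = (6 + 0**2 - 5*0)*58 - 93 = (6 + 0 + 0)*58 - 93 = 6*58 - 93 = 348 - 93 = 255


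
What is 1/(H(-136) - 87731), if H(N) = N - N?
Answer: -1/87731 ≈ -1.1398e-5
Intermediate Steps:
H(N) = 0
1/(H(-136) - 87731) = 1/(0 - 87731) = 1/(-87731) = -1/87731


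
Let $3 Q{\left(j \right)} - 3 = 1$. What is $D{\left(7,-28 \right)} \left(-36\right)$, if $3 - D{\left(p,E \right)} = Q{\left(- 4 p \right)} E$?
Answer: $-1452$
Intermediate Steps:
$Q{\left(j \right)} = \frac{4}{3}$ ($Q{\left(j \right)} = 1 + \frac{1}{3} \cdot 1 = 1 + \frac{1}{3} = \frac{4}{3}$)
$D{\left(p,E \right)} = 3 - \frac{4 E}{3}$
$D{\left(7,-28 \right)} \left(-36\right) = \left(3 - - \frac{112}{3}\right) \left(-36\right) = \left(3 + \frac{112}{3}\right) \left(-36\right) = \frac{121}{3} \left(-36\right) = -1452$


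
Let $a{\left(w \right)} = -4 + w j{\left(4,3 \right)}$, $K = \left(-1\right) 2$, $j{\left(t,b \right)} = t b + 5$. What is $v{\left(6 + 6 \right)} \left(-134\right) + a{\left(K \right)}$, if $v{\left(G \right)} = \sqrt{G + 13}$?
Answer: $-708$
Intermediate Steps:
$j{\left(t,b \right)} = 5 + b t$ ($j{\left(t,b \right)} = b t + 5 = 5 + b t$)
$K = -2$
$a{\left(w \right)} = -4 + 17 w$ ($a{\left(w \right)} = -4 + w \left(5 + 3 \cdot 4\right) = -4 + w \left(5 + 12\right) = -4 + w 17 = -4 + 17 w$)
$v{\left(G \right)} = \sqrt{13 + G}$
$v{\left(6 + 6 \right)} \left(-134\right) + a{\left(K \right)} = \sqrt{13 + \left(6 + 6\right)} \left(-134\right) + \left(-4 + 17 \left(-2\right)\right) = \sqrt{13 + 12} \left(-134\right) - 38 = \sqrt{25} \left(-134\right) - 38 = 5 \left(-134\right) - 38 = -670 - 38 = -708$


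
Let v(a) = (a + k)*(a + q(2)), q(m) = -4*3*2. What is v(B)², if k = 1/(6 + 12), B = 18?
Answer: 105625/9 ≈ 11736.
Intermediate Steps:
q(m) = -24 (q(m) = -12*2 = -24)
k = 1/18 ≈ 0.055556
v(a) = (-24 + a)*(1/18 + a) (v(a) = (a + 1/18)*(a - 24) = (1/18 + a)*(-24 + a) = (-24 + a)*(1/18 + a))
v(B)² = (-4/3 + 18² - 431/18*18)² = (-4/3 + 324 - 431)² = (-325/3)² = 105625/9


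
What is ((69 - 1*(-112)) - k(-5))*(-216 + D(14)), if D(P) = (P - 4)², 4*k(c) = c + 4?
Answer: -21025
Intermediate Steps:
k(c) = 1 + c/4 (k(c) = (c + 4)/4 = (4 + c)/4 = 1 + c/4)
D(P) = (-4 + P)²
((69 - 1*(-112)) - k(-5))*(-216 + D(14)) = ((69 - 1*(-112)) - (1 + (¼)*(-5)))*(-216 + (-4 + 14)²) = ((69 + 112) - (1 - 5/4))*(-216 + 10²) = (181 - 1*(-¼))*(-216 + 100) = (181 + ¼)*(-116) = (725/4)*(-116) = -21025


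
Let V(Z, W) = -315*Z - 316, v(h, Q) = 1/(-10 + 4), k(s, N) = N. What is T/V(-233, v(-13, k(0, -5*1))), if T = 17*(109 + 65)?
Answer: 2958/73079 ≈ 0.040477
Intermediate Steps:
v(h, Q) = -⅙ (v(h, Q) = 1/(-6) = -⅙)
V(Z, W) = -316 - 315*Z
T = 2958 (T = 17*174 = 2958)
T/V(-233, v(-13, k(0, -5*1))) = 2958/(-316 - 315*(-233)) = 2958/(-316 + 73395) = 2958/73079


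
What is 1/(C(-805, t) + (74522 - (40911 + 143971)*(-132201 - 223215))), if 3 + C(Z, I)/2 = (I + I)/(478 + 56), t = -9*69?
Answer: 89/5848198492678 ≈ 1.5218e-11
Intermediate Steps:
t = -621
C(Z, I) = -6 + 2*I/267 (C(Z, I) = -6 + 2*((I + I)/(478 + 56)) = -6 + 2*((2*I)/534) = -6 + 2*((2*I)*(1/534)) = -6 + 2*(I/267) = -6 + 2*I/267)
1/(C(-805, t) + (74522 - (40911 + 143971)*(-132201 - 223215))) = 1/((-6 + (2/267)*(-621)) + (74522 - (40911 + 143971)*(-132201 - 223215))) = 1/((-6 - 414/89) + (74522 - 184882*(-355416))) = 1/(-948/89 + (74522 - 1*(-65710020912))) = 1/(-948/89 + (74522 + 65710020912)) = 1/(-948/89 + 65710095434) = 1/(5848198492678/89) = 89/5848198492678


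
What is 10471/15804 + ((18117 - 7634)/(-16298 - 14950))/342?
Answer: 3103777139/4691512224 ≈ 0.66157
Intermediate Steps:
10471/15804 + ((18117 - 7634)/(-16298 - 14950))/342 = 10471*(1/15804) + (10483/(-31248))*(1/342) = 10471/15804 + (10483*(-1/31248))*(1/342) = 10471/15804 - 10483/31248*1/342 = 10471/15804 - 10483/10686816 = 3103777139/4691512224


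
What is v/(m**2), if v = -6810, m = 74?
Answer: -3405/2738 ≈ -1.2436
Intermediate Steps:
v/(m**2) = -6810/(74**2) = -6810/5476 = -6810*1/5476 = -3405/2738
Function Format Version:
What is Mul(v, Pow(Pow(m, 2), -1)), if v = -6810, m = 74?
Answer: Rational(-3405, 2738) ≈ -1.2436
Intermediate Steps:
Mul(v, Pow(Pow(m, 2), -1)) = Mul(-6810, Pow(Pow(74, 2), -1)) = Mul(-6810, Pow(5476, -1)) = Mul(-6810, Rational(1, 5476)) = Rational(-3405, 2738)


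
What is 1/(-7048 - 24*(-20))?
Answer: -1/6568 ≈ -0.00015225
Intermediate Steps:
1/(-7048 - 24*(-20)) = 1/(-7048 + 480) = 1/(-6568) = -1/6568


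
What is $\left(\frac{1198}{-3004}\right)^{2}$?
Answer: $\frac{358801}{2256004} \approx 0.15904$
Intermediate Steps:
$\left(\frac{1198}{-3004}\right)^{2} = \left(1198 \left(- \frac{1}{3004}\right)\right)^{2} = \left(- \frac{599}{1502}\right)^{2} = \frac{358801}{2256004}$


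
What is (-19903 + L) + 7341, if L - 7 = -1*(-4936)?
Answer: -7619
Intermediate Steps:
L = 4943 (L = 7 - 1*(-4936) = 7 + 4936 = 4943)
(-19903 + L) + 7341 = (-19903 + 4943) + 7341 = -14960 + 7341 = -7619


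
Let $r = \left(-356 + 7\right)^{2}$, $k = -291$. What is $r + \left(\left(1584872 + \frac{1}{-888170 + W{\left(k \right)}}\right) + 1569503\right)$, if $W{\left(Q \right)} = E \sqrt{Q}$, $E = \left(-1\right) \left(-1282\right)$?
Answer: $\frac{1292982523691413707}{394662107192} - \frac{641 i \sqrt{291}}{394662107192} \approx 3.2762 \cdot 10^{6} - 2.7706 \cdot 10^{-8} i$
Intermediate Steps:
$r = 121801$ ($r = \left(-349\right)^{2} = 121801$)
$E = 1282$
$W{\left(Q \right)} = 1282 \sqrt{Q}$
$r + \left(\left(1584872 + \frac{1}{-888170 + W{\left(k \right)}}\right) + 1569503\right) = 121801 + \left(\left(1584872 + \frac{1}{-888170 + 1282 \sqrt{-291}}\right) + 1569503\right) = 121801 + \left(\left(1584872 + \frac{1}{-888170 + 1282 i \sqrt{291}}\right) + 1569503\right) = 121801 + \left(3154375 + \frac{1}{-888170 + 1282 i \sqrt{291}}\right) = 3276176 + \frac{1}{-888170 + 1282 i \sqrt{291}}$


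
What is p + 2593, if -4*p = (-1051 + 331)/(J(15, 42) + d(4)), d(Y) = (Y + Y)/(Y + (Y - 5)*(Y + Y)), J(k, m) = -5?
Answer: 17971/7 ≈ 2567.3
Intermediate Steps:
d(Y) = 2*Y/(Y + 2*Y*(-5 + Y)) (d(Y) = (2*Y)/(Y + (-5 + Y)*(2*Y)) = (2*Y)/(Y + 2*Y*(-5 + Y)) = 2*Y/(Y + 2*Y*(-5 + Y)))
p = -180/7 (p = -(-1051 + 331)/(4*(-5 + 2/(-9 + 2*4))) = -(-180)/(-5 + 2/(-9 + 8)) = -(-180)/(-5 + 2/(-1)) = -(-180)/(-5 + 2*(-1)) = -(-180)/(-5 - 2) = -(-180)/(-7) = -(-180)*(-1)/7 = -¼*720/7 = -180/7 ≈ -25.714)
p + 2593 = -180/7 + 2593 = 17971/7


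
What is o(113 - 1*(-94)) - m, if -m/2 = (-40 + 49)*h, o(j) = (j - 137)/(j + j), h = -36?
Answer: -134101/207 ≈ -647.83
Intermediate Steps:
o(j) = (-137 + j)/(2*j) (o(j) = (-137 + j)/((2*j)) = (-137 + j)*(1/(2*j)) = (-137 + j)/(2*j))
m = 648 (m = -2*(-40 + 49)*(-36) = -18*(-36) = -2*(-324) = 648)
o(113 - 1*(-94)) - m = (-137 + (113 - 1*(-94)))/(2*(113 - 1*(-94))) - 1*648 = (-137 + (113 + 94))/(2*(113 + 94)) - 648 = (1/2)*(-137 + 207)/207 - 648 = (1/2)*(1/207)*70 - 648 = 35/207 - 648 = -134101/207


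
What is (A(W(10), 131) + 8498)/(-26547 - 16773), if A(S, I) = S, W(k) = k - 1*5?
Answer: -8503/43320 ≈ -0.19628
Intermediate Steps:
W(k) = -5 + k (W(k) = k - 5 = -5 + k)
(A(W(10), 131) + 8498)/(-26547 - 16773) = ((-5 + 10) + 8498)/(-26547 - 16773) = (5 + 8498)/(-43320) = 8503*(-1/43320) = -8503/43320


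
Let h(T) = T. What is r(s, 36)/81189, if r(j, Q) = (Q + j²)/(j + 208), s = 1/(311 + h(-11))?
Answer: 3240001/1519882436700 ≈ 2.1317e-6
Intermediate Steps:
s = 1/300 (s = 1/(311 - 11) = 1/300 ≈ 0.0033333)
r(j, Q) = (Q + j²)/(208 + j)
r(s, 36)/81189 = ((36 + (1/300)²)/(208 + 1/300))/81189 = ((36 + 1/90000)/(62401/300))*(1/81189) = ((300/62401)*(3240001/90000))*(1/81189) = (3240001/18720300)*(1/81189) = 3240001/1519882436700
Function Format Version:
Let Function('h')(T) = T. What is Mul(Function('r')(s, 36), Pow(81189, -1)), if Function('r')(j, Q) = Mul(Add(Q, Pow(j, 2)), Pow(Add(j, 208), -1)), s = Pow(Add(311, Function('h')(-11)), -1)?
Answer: Rational(3240001, 1519882436700) ≈ 2.1317e-6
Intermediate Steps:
s = Rational(1, 300) (s = Pow(Add(311, -11), -1) = Pow(300, -1) = Rational(1, 300) ≈ 0.0033333)
Function('r')(j, Q) = Mul(Pow(Add(208, j), -1), Add(Q, Pow(j, 2))) (Function('r')(j, Q) = Mul(Add(Q, Pow(j, 2)), Pow(Add(208, j), -1)) = Mul(Pow(Add(208, j), -1), Add(Q, Pow(j, 2))))
Mul(Function('r')(s, 36), Pow(81189, -1)) = Mul(Mul(Pow(Add(208, Rational(1, 300)), -1), Add(36, Pow(Rational(1, 300), 2))), Pow(81189, -1)) = Mul(Mul(Pow(Rational(62401, 300), -1), Add(36, Rational(1, 90000))), Rational(1, 81189)) = Mul(Mul(Rational(300, 62401), Rational(3240001, 90000)), Rational(1, 81189)) = Mul(Rational(3240001, 18720300), Rational(1, 81189)) = Rational(3240001, 1519882436700)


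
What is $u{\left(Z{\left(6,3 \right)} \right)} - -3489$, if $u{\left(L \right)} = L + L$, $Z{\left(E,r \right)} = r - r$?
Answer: $3489$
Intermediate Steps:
$Z{\left(E,r \right)} = 0$
$u{\left(L \right)} = 2 L$
$u{\left(Z{\left(6,3 \right)} \right)} - -3489 = 2 \cdot 0 - -3489 = 0 + 3489 = 3489$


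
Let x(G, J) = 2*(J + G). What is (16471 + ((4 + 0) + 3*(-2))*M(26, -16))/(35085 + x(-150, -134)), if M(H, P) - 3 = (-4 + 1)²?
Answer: 16447/34517 ≈ 0.47649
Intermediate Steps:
x(G, J) = 2*G + 2*J (x(G, J) = 2*(G + J) = 2*G + 2*J)
M(H, P) = 12 (M(H, P) = 3 + (-4 + 1)² = 3 + (-3)² = 3 + 9 = 12)
(16471 + ((4 + 0) + 3*(-2))*M(26, -16))/(35085 + x(-150, -134)) = (16471 + ((4 + 0) + 3*(-2))*12)/(35085 + (2*(-150) + 2*(-134))) = (16471 + (4 - 6)*12)/(35085 + (-300 - 268)) = (16471 - 2*12)/(35085 - 568) = (16471 - 24)/34517 = 16447*(1/34517) = 16447/34517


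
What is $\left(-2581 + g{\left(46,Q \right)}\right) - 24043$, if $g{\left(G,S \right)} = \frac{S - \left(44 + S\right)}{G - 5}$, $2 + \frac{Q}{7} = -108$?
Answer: $- \frac{1091628}{41} \approx -26625.0$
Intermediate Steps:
$Q = -770$ ($Q = -14 + 7 \left(-108\right) = -14 - 756 = -770$)
$g{\left(G,S \right)} = - \frac{44}{-5 + G}$
$\left(-2581 + g{\left(46,Q \right)}\right) - 24043 = \left(-2581 - \frac{44}{-5 + 46}\right) - 24043 = \left(-2581 - \frac{44}{41}\right) - 24043 = - \frac{105865}{41} - 24043 = - \frac{1091628}{41}$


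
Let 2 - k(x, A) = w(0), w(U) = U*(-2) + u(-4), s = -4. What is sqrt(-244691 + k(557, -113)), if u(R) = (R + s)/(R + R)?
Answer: I*sqrt(244690) ≈ 494.66*I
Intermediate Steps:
u(R) = (-4 + R)/(2*R) (u(R) = (R - 4)/(R + R) = (-4 + R)/((2*R)) = (-4 + R)*(1/(2*R)) = (-4 + R)/(2*R))
w(U) = 1 - 2*U (w(U) = U*(-2) + (1/2)*(-4 - 4)/(-4) = -2*U + (1/2)*(-1/4)*(-8) = -2*U + 1 = 1 - 2*U)
k(x, A) = 1 (k(x, A) = 2 - (1 - 2*0) = 2 - (1 + 0) = 2 - 1*1 = 2 - 1 = 1)
sqrt(-244691 + k(557, -113)) = sqrt(-244691 + 1) = sqrt(-244690) = I*sqrt(244690)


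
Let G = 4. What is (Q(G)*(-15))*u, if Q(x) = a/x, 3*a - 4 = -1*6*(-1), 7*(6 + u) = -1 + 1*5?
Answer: 475/7 ≈ 67.857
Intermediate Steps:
u = -38/7 (u = -6 + (-1 + 1*5)/7 = -6 + (-1 + 5)/7 = -6 + (⅐)*4 = -6 + 4/7 = -38/7 ≈ -5.4286)
a = 10/3 (a = 4/3 + (-1*6*(-1))/3 = 4/3 + (-6*(-1))/3 = 4/3 + (⅓)*6 = 4/3 + 2 = 10/3 ≈ 3.3333)
Q(x) = 10/(3*x)
(Q(G)*(-15))*u = (((10/3)/4)*(-15))*(-38/7) = (((10/3)*(¼))*(-15))*(-38/7) = ((⅚)*(-15))*(-38/7) = -25/2*(-38/7) = 475/7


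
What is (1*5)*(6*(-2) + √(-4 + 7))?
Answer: -60 + 5*√3 ≈ -51.340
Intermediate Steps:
(1*5)*(6*(-2) + √(-4 + 7)) = 5*(-12 + √3) = -60 + 5*√3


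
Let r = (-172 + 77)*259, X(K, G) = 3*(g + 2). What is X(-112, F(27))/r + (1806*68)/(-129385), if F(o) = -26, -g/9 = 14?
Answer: -594711924/636703585 ≈ -0.93405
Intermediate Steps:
g = -126 (g = -9*14 = -126)
X(K, G) = -372 (X(K, G) = 3*(-126 + 2) = 3*(-124) = -372)
r = -24605 (r = -95*259 = -24605)
X(-112, F(27))/r + (1806*68)/(-129385) = -372/(-24605) + (1806*68)/(-129385) = -372*(-1/24605) + 122808*(-1/129385) = 372/24605 - 122808/129385 = -594711924/636703585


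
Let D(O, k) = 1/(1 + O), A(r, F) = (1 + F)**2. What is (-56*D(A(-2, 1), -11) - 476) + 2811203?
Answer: 14053579/5 ≈ 2.8107e+6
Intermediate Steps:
(-56*D(A(-2, 1), -11) - 476) + 2811203 = (-56/(1 + (1 + 1)**2) - 476) + 2811203 = (-56/(1 + 2**2) - 476) + 2811203 = (-56/(1 + 4) - 476) + 2811203 = (-56/5 - 476) + 2811203 = -2436/5 + 2811203 = 14053579/5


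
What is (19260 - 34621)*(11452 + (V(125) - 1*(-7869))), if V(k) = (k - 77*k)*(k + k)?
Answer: 36185585119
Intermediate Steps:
V(k) = -152*k² (V(k) = (-76*k)*(2*k) = -152*k²)
(19260 - 34621)*(11452 + (V(125) - 1*(-7869))) = (19260 - 34621)*(11452 + (-152*125² - 1*(-7869))) = -15361*(11452 + (-152*15625 + 7869)) = -15361*(11452 + (-2375000 + 7869)) = -15361*(11452 - 2367131) = -15361*(-2355679) = 36185585119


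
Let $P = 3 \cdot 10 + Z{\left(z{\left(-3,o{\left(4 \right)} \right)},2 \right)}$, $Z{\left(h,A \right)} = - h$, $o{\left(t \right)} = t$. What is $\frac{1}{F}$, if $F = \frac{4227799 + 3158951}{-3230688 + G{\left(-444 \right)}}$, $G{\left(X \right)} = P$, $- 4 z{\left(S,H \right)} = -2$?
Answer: $- \frac{6461317}{14773500} \approx -0.43736$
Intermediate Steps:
$z{\left(S,H \right)} = \frac{1}{2}$ ($z{\left(S,H \right)} = \left(- \frac{1}{4}\right) \left(-2\right) = \frac{1}{2}$)
$P = \frac{59}{2}$ ($P = 3 \cdot 10 - \frac{1}{2} = 30 - \frac{1}{2} = \frac{59}{2} \approx 29.5$)
$G{\left(X \right)} = \frac{59}{2}$
$F = - \frac{14773500}{6461317}$ ($F = \frac{4227799 + 3158951}{-3230688 + \frac{59}{2}} = \frac{7386750}{- \frac{6461317}{2}} = 7386750 \left(- \frac{2}{6461317}\right) = - \frac{14773500}{6461317} \approx -2.2865$)
$\frac{1}{F} = \frac{1}{- \frac{14773500}{6461317}} = - \frac{6461317}{14773500}$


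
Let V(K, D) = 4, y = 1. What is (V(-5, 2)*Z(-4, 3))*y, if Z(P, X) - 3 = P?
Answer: -4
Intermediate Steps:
Z(P, X) = 3 + P
(V(-5, 2)*Z(-4, 3))*y = (4*(3 - 4))*1 = (4*(-1))*1 = -4*1 = -4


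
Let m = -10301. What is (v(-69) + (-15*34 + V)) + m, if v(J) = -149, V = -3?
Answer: -10963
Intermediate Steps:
(v(-69) + (-15*34 + V)) + m = (-149 + (-15*34 - 3)) - 10301 = (-149 + (-510 - 3)) - 10301 = (-149 - 513) - 10301 = -662 - 10301 = -10963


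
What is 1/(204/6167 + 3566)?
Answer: 6167/21991726 ≈ 0.00028042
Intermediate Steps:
1/(204/6167 + 3566) = 1/(21991726/6167) = 6167/21991726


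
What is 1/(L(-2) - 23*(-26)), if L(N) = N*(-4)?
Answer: 1/606 ≈ 0.0016502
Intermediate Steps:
L(N) = -4*N
1/(L(-2) - 23*(-26)) = 1/(-4*(-2) - 23*(-26)) = 1/(8 + 598) = 1/606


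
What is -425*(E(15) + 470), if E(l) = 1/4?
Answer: -799425/4 ≈ -1.9986e+5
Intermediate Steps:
E(l) = ¼
-425*(E(15) + 470) = -425*(¼ + 470) = -425*1881/4 = -799425/4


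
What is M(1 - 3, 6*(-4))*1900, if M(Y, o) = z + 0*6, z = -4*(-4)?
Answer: 30400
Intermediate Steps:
z = 16
M(Y, o) = 16 (M(Y, o) = 16 + 0*6 = 16 + 0 = 16)
M(1 - 3, 6*(-4))*1900 = 16*1900 = 30400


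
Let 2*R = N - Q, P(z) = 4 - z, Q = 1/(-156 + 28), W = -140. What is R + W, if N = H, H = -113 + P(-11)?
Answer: -48383/256 ≈ -189.00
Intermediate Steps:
Q = -1/128 (Q = 1/(-128) = -1/128 ≈ -0.0078125)
H = -98 (H = -113 + (4 - 1*(-11)) = -113 + (4 + 11) = -113 + 15 = -98)
N = -98
R = -12543/256 (R = (-98 - 1*(-1/128))/2 = (-98 + 1/128)/2 = (1/2)*(-12543/128) = -12543/256 ≈ -48.996)
R + W = -12543/256 - 140 = -48383/256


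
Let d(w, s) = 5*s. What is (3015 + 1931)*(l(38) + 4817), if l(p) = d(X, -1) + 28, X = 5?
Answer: 23938640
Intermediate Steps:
l(p) = 23 (l(p) = 5*(-1) + 28 = -5 + 28 = 23)
(3015 + 1931)*(l(38) + 4817) = (3015 + 1931)*(23 + 4817) = 4946*4840 = 23938640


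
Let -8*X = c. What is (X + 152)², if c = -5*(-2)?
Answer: 363609/16 ≈ 22726.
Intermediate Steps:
c = 10
X = -5/4 (X = -⅛*10 = -5/4 ≈ -1.2500)
(X + 152)² = (-5/4 + 152)² = (603/4)² = 363609/16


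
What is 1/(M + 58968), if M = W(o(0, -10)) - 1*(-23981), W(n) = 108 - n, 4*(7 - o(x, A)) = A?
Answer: 2/166095 ≈ 1.2041e-5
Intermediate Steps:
o(x, A) = 7 - A/4
M = 48159/2 (M = (108 - (7 - 1/4*(-10))) - 1*(-23981) = (108 - (7 + 5/2)) + 23981 = (108 - 1*19/2) + 23981 = (108 - 19/2) + 23981 = 197/2 + 23981 = 48159/2 ≈ 24080.)
1/(M + 58968) = 1/(48159/2 + 58968) = 1/(166095/2) = 2/166095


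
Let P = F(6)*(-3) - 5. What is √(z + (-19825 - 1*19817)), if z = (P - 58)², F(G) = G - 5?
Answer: I*√35286 ≈ 187.85*I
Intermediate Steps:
F(G) = -5 + G
P = -8 (P = (-5 + 6)*(-3) - 5 = 1*(-3) - 5 = -3 - 5 = -8)
z = 4356 (z = (-8 - 58)² = (-66)² = 4356)
√(z + (-19825 - 1*19817)) = √(4356 + (-19825 - 1*19817)) = √(4356 + (-19825 - 19817)) = √(4356 - 39642) = √(-35286) = I*√35286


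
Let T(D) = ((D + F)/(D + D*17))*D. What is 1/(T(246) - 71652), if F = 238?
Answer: -9/644626 ≈ -1.3962e-5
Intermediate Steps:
T(D) = 119/9 + D/18 (T(D) = ((D + 238)/(D + D*17))*D = ((238 + D)/(D + 17*D))*D = ((238 + D)/((18*D)))*D = ((238 + D)*(1/(18*D)))*D = ((238 + D)/(18*D))*D = 119/9 + D/18)
1/(T(246) - 71652) = 1/((119/9 + (1/18)*246) - 71652) = 1/((119/9 + 41/3) - 71652) = 1/(242/9 - 71652) = 1/(-644626/9) = -9/644626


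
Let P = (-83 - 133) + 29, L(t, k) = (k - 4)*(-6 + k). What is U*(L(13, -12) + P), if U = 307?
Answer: 31007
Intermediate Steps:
L(t, k) = (-6 + k)*(-4 + k) (L(t, k) = (-4 + k)*(-6 + k) = (-6 + k)*(-4 + k))
P = -187 (P = -216 + 29 = -187)
U*(L(13, -12) + P) = 307*((24 + (-12)**2 - 10*(-12)) - 187) = 307*((24 + 144 + 120) - 187) = 307*(288 - 187) = 307*101 = 31007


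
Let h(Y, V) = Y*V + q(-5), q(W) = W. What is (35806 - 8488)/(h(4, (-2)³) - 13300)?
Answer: -27318/13337 ≈ -2.0483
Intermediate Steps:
h(Y, V) = -5 + V*Y (h(Y, V) = Y*V - 5 = V*Y - 5 = -5 + V*Y)
(35806 - 8488)/(h(4, (-2)³) - 13300) = (35806 - 8488)/((-5 + (-2)³*4) - 13300) = 27318/((-5 - 8*4) - 13300) = 27318/((-5 - 32) - 13300) = 27318/(-37 - 13300) = 27318/(-13337) = 27318*(-1/13337) = -27318/13337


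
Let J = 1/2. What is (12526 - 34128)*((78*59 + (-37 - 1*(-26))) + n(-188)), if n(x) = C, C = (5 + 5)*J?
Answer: -99282792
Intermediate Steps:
J = ½ ≈ 0.50000
C = 5 (C = (5 + 5)*(½) = 10*(½) = 5)
n(x) = 5
(12526 - 34128)*((78*59 + (-37 - 1*(-26))) + n(-188)) = (12526 - 34128)*((78*59 + (-37 - 1*(-26))) + 5) = -21602*((4602 + (-37 + 26)) + 5) = -21602*((4602 - 11) + 5) = -21602*(4591 + 5) = -21602*4596 = -99282792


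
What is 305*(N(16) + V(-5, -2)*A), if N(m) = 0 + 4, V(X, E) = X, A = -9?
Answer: 14945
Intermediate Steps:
N(m) = 4
305*(N(16) + V(-5, -2)*A) = 305*(4 - 5*(-9)) = 305*(4 + 45) = 305*49 = 14945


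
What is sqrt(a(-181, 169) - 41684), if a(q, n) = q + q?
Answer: I*sqrt(42046) ≈ 205.05*I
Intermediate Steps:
a(q, n) = 2*q
sqrt(a(-181, 169) - 41684) = sqrt(2*(-181) - 41684) = sqrt(-362 - 41684) = sqrt(-42046) = I*sqrt(42046)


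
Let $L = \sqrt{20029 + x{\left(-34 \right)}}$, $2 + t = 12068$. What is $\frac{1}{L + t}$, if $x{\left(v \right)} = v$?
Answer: $\frac{4022}{48522787} - \frac{\sqrt{19995}}{145568361} \approx 8.1918 \cdot 10^{-5}$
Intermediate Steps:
$t = 12066$ ($t = -2 + 12068 = 12066$)
$L = \sqrt{19995}$ ($L = \sqrt{20029 - 34} = \sqrt{19995} \approx 141.4$)
$\frac{1}{L + t} = \frac{1}{\sqrt{19995} + 12066} = \frac{1}{12066 + \sqrt{19995}}$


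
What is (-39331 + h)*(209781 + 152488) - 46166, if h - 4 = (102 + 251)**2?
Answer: 30894978692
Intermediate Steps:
h = 124613 (h = 4 + (102 + 251)**2 = 4 + 353**2 = 4 + 124609 = 124613)
(-39331 + h)*(209781 + 152488) - 46166 = (-39331 + 124613)*(209781 + 152488) - 46166 = 85282*362269 - 46166 = 30895024858 - 46166 = 30894978692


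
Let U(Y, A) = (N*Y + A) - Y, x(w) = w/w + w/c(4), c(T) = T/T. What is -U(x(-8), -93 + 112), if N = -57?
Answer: -425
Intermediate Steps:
c(T) = 1
x(w) = 1 + w (x(w) = w/w + w/1 = 1 + w*1 = 1 + w)
U(Y, A) = A - 58*Y (U(Y, A) = (-57*Y + A) - Y = (A - 57*Y) - Y = A - 58*Y)
-U(x(-8), -93 + 112) = -((-93 + 112) - 58*(1 - 8)) = -(19 - 58*(-7)) = -(19 + 406) = -1*425 = -425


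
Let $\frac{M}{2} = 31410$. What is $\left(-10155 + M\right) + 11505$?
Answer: $64170$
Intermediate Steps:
$M = 62820$ ($M = 2 \cdot 31410 = 62820$)
$\left(-10155 + M\right) + 11505 = \left(-10155 + 62820\right) + 11505 = 52665 + 11505 = 64170$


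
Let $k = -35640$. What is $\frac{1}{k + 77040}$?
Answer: $\frac{1}{41400} \approx 2.4155 \cdot 10^{-5}$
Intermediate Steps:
$\frac{1}{k + 77040} = \frac{1}{-35640 + 77040} = \frac{1}{41400}$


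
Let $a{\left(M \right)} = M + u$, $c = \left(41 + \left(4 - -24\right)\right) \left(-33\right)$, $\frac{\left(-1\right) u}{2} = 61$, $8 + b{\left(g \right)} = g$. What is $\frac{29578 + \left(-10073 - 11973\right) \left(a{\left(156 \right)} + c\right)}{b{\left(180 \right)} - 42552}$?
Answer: $- \frac{12369689}{10595} \approx -1167.5$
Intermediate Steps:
$b{\left(g \right)} = -8 + g$
$u = -122$ ($u = \left(-2\right) 61 = -122$)
$c = -2277$ ($c = \left(41 + \left(4 + 24\right)\right) \left(-33\right) = \left(41 + 28\right) \left(-33\right) = 69 \left(-33\right) = -2277$)
$a{\left(M \right)} = -122 + M$ ($a{\left(M \right)} = M - 122 = -122 + M$)
$\frac{29578 + \left(-10073 - 11973\right) \left(a{\left(156 \right)} + c\right)}{b{\left(180 \right)} - 42552} = \frac{29578 + \left(-10073 - 11973\right) \left(\left(-122 + 156\right) - 2277\right)}{\left(-8 + 180\right) - 42552} = \frac{29578 - 22046 \left(34 - 2277\right)}{172 - 42552} = \frac{29578 - -49449178}{-42380} = \left(29578 + 49449178\right) \left(- \frac{1}{42380}\right) = 49478756 \left(- \frac{1}{42380}\right) = - \frac{12369689}{10595}$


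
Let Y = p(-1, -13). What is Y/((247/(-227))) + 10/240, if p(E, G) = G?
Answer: 5467/456 ≈ 11.989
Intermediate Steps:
Y = -13
Y/((247/(-227))) + 10/240 = -13/(247/(-227)) + 10/240 = -13/(247*(-1/227)) + 10*(1/240) = -13/(-247/227) + 1/24 = -13*(-227/247) + 1/24 = 227/19 + 1/24 = 5467/456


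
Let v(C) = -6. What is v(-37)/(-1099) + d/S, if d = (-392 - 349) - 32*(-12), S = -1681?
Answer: 402429/1847419 ≈ 0.21783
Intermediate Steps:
d = -357 (d = -741 + 384 = -357)
v(-37)/(-1099) + d/S = -6/(-1099) - 357/(-1681) = -6*(-1/1099) - 357*(-1/1681) = 6/1099 + 357/1681 = 402429/1847419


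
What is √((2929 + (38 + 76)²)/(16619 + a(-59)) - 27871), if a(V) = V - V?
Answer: 8*I*√120272799854/16619 ≈ 166.94*I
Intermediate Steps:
a(V) = 0
√((2929 + (38 + 76)²)/(16619 + a(-59)) - 27871) = √((2929 + (38 + 76)²)/(16619 + 0) - 27871) = √((2929 + 114²)/16619 - 27871) = √((2929 + 12996)*(1/16619) - 27871) = √(15925*(1/16619) - 27871) = √(15925/16619 - 27871) = √(-463172224/16619) = 8*I*√120272799854/16619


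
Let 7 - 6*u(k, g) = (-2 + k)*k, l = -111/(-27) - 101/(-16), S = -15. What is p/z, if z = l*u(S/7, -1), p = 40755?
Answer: -22702680/1817 ≈ -12495.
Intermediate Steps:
l = 1501/144 (l = -111*(-1/27) - 101*(-1/16) = 37/9 + 101/16 = 1501/144 ≈ 10.424)
u(k, g) = 7/6 - k*(-2 + k)/6 (u(k, g) = 7/6 - (-2 + k)*k/6 = 7/6 - k*(-2 + k)/6)
z = -34523/10584 (z = 1501*(7/6 - (-15/7)**2/6 + (-15/7)/3)/144 = 1501*(7/6 - (-15*1/7)**2/6 + (-15*1/7)/3)/144 = 1501*(7/6 - (-15/7)**2/6 + (1/3)*(-15/7))/144 = 1501*(7/6 - 1/6*225/49 - 5/7)/144 = 1501*(7/6 - 75/98 - 5/7)/144 = (1501/144)*(-46/147) = -34523/10584 ≈ -3.2618)
p/z = 40755/(-34523/10584) = 40755*(-10584/34523) = -22702680/1817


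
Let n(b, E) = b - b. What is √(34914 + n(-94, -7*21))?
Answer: 23*√66 ≈ 186.85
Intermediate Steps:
n(b, E) = 0
√(34914 + n(-94, -7*21)) = √(34914 + 0) = √34914 = 23*√66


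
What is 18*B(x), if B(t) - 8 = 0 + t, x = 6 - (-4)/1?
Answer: 324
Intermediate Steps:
x = 10 (x = 6 - (-4) = 6 - 1*(-4) = 6 + 4 = 10)
B(t) = 8 + t (B(t) = 8 + (0 + t) = 8 + t)
18*B(x) = 18*(8 + 10) = 18*18 = 324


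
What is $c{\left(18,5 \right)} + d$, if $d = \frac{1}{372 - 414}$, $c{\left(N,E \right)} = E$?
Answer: $\frac{209}{42} \approx 4.9762$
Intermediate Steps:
$d = - \frac{1}{42}$ ($d = \frac{1}{-42} = - \frac{1}{42} \approx -0.02381$)
$c{\left(18,5 \right)} + d = 5 - \frac{1}{42} = \frac{209}{42}$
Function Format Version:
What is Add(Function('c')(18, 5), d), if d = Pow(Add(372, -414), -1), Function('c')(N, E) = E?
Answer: Rational(209, 42) ≈ 4.9762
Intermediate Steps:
d = Rational(-1, 42) (d = Pow(-42, -1) = Rational(-1, 42) ≈ -0.023810)
Add(Function('c')(18, 5), d) = Add(5, Rational(-1, 42)) = Rational(209, 42)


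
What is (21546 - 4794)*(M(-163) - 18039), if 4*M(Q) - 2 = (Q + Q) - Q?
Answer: -302863596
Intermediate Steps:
M(Q) = ½ + Q/4 (M(Q) = ½ + ((Q + Q) - Q)/4 = ½ + (2*Q - Q)/4 = ½ + Q/4)
(21546 - 4794)*(M(-163) - 18039) = (21546 - 4794)*((½ + (¼)*(-163)) - 18039) = 16752*((½ - 163/4) - 18039) = 16752*(-161/4 - 18039) = 16752*(-72317/4) = -302863596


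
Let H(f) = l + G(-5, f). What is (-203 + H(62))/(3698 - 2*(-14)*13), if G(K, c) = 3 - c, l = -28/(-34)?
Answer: -740/11509 ≈ -0.064298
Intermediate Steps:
l = 14/17 (l = -28*(-1/34) = 14/17 ≈ 0.82353)
H(f) = 65/17 - f (H(f) = 14/17 + (3 - f) = 65/17 - f)
(-203 + H(62))/(3698 - 2*(-14)*13) = (-203 + (65/17 - 1*62))/(3698 - 2*(-14)*13) = (-203 + (65/17 - 62))/(3698 + 28*13) = (-203 - 989/17)/(3698 + 364) = -4440/17/4062 = -4440/17*1/4062 = -740/11509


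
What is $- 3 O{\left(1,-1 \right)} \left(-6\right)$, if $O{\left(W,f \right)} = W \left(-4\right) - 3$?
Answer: $-126$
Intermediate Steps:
$O{\left(W,f \right)} = -3 - 4 W$ ($O{\left(W,f \right)} = - 4 W - 3 = -3 - 4 W$)
$- 3 O{\left(1,-1 \right)} \left(-6\right) = - 3 \left(-3 - 4\right) \left(-6\right) = \left(-3\right) \left(-7\right) \left(-6\right) = 21 \left(-6\right) = -126$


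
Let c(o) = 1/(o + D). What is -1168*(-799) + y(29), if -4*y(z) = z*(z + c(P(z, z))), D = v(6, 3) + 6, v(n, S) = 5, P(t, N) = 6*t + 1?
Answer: 694168153/744 ≈ 9.3302e+5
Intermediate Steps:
P(t, N) = 1 + 6*t
D = 11 (D = 5 + 6 = 11)
c(o) = 1/(11 + o) (c(o) = 1/(o + 11) = 1/(11 + o))
y(z) = -z*(z + 1/(12 + 6*z))/4 (y(z) = -z*(z + 1/(11 + (1 + 6*z)))/4 = -z*(z + 1/(12 + 6*z))/4)
-1168*(-799) + y(29) = -1168*(-799) - 1*29*(1 + 6*29*(2 + 29))/(48 + 24*29) = 933232 - 1*29*(1 + 6*29*31)/(48 + 696) = 933232 - 1*29*(1 + 5394)/744 = 933232 - 1*29*1/744*5395 = 933232 - 156455/744 = 694168153/744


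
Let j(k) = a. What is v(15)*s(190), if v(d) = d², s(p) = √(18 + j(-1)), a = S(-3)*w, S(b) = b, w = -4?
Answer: 225*√30 ≈ 1232.4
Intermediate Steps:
a = 12 (a = -3*(-4) = 12)
j(k) = 12
s(p) = √30 (s(p) = √(18 + 12) = √30)
v(15)*s(190) = 15²*√30 = 225*√30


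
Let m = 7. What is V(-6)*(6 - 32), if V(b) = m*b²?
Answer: -6552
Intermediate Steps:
V(b) = 7*b²
V(-6)*(6 - 32) = (7*(-6)²)*(6 - 32) = (7*36)*(-26) = 252*(-26) = -6552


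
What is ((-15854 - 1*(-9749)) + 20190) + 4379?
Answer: 18464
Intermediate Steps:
((-15854 - 1*(-9749)) + 20190) + 4379 = ((-15854 + 9749) + 20190) + 4379 = (-6105 + 20190) + 4379 = 14085 + 4379 = 18464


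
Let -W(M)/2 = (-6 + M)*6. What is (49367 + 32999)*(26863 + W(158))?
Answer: 2062362274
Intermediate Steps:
W(M) = 72 - 12*M (W(M) = -2*(-6 + M)*6 = -2*(-36 + 6*M) = 72 - 12*M)
(49367 + 32999)*(26863 + W(158)) = (49367 + 32999)*(26863 + (72 - 12*158)) = 82366*(26863 + (72 - 1896)) = 82366*(26863 - 1824) = 82366*25039 = 2062362274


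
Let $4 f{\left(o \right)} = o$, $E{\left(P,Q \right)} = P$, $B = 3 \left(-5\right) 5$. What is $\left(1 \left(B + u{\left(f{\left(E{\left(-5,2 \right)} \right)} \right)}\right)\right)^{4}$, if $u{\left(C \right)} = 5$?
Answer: $24010000$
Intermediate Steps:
$B = -75$ ($B = \left(-15\right) 5 = -75$)
$f{\left(o \right)} = \frac{o}{4}$
$\left(1 \left(B + u{\left(f{\left(E{\left(-5,2 \right)} \right)} \right)}\right)\right)^{4} = \left(1 \left(-75 + 5\right)\right)^{4} = \left(1 \left(-70\right)\right)^{4} = \left(-70\right)^{4} = 24010000$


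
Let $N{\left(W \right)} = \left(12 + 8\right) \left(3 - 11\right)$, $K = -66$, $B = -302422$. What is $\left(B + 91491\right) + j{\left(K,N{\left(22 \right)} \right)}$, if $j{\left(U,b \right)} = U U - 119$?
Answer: $-206694$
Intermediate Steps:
$N{\left(W \right)} = -160$ ($N{\left(W \right)} = 20 \left(-8\right) = -160$)
$j{\left(U,b \right)} = -119 + U^{2}$ ($j{\left(U,b \right)} = U^{2} - 119 = -119 + U^{2}$)
$\left(B + 91491\right) + j{\left(K,N{\left(22 \right)} \right)} = \left(-302422 + 91491\right) - \left(119 - \left(-66\right)^{2}\right) = -210931 + \left(-119 + 4356\right) = -210931 + 4237 = -206694$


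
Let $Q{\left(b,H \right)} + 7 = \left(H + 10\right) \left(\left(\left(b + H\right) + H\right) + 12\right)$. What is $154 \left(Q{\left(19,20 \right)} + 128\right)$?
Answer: $346654$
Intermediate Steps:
$Q{\left(b,H \right)} = -7 + \left(10 + H\right) \left(12 + b + 2 H\right)$ ($Q{\left(b,H \right)} = -7 + \left(H + 10\right) \left(\left(\left(b + H\right) + H\right) + 12\right) = -7 + \left(10 + H\right) \left(\left(\left(H + b\right) + H\right) + 12\right) = -7 + \left(10 + H\right) \left(\left(b + 2 H\right) + 12\right) = -7 + \left(10 + H\right) \left(12 + b + 2 H\right)$)
$154 \left(Q{\left(19,20 \right)} + 128\right) = 154 \left(\left(113 + 2 \cdot 20^{2} + 10 \cdot 19 + 32 \cdot 20 + 20 \cdot 19\right) + 128\right) = 154 \left(\left(113 + 2 \cdot 400 + 190 + 640 + 380\right) + 128\right) = 154 \left(\left(113 + 800 + 190 + 640 + 380\right) + 128\right) = 154 \left(2123 + 128\right) = 154 \cdot 2251 = 346654$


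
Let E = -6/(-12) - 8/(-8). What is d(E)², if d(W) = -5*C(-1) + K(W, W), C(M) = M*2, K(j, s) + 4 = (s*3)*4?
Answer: 576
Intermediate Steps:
K(j, s) = -4 + 12*s (K(j, s) = -4 + (s*3)*4 = -4 + (3*s)*4 = -4 + 12*s)
C(M) = 2*M
E = 3/2 (E = -6*(-1/12) - 8*(-⅛) = ½ + 1 = 3/2 ≈ 1.5000)
d(W) = 6 + 12*W (d(W) = -10*(-1) + (-4 + 12*W) = -5*(-2) + (-4 + 12*W) = 10 + (-4 + 12*W) = 6 + 12*W)
d(E)² = (6 + 12*(3/2))² = (6 + 18)² = 24² = 576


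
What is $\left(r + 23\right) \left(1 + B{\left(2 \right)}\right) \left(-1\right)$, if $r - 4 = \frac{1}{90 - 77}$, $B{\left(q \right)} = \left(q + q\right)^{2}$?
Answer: $- \frac{5984}{13} \approx -460.31$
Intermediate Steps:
$B{\left(q \right)} = 4 q^{2}$ ($B{\left(q \right)} = \left(2 q\right)^{2} = 4 q^{2}$)
$r = \frac{53}{13}$ ($r = 4 + \frac{1}{90 - 77} = 4 + \frac{1}{13} = \frac{53}{13} \approx 4.0769$)
$\left(r + 23\right) \left(1 + B{\left(2 \right)}\right) \left(-1\right) = \left(\frac{53}{13} + 23\right) \left(1 + 4 \cdot 2^{2}\right) \left(-1\right) = \frac{352 \left(1 + 4 \cdot 4\right) \left(-1\right)}{13} = \frac{352 \left(1 + 16\right) \left(-1\right)}{13} = \frac{352 \cdot 17 \left(-1\right)}{13} = \frac{352}{13} \left(-17\right) = - \frac{5984}{13}$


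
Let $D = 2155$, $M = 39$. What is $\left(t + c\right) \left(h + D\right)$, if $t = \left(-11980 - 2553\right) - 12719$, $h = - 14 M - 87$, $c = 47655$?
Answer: $31053366$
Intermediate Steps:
$h = -633$ ($h = \left(-14\right) 39 - 87 = -546 - 87 = -633$)
$t = -27252$ ($t = -14533 - 12719 = -27252$)
$\left(t + c\right) \left(h + D\right) = \left(-27252 + 47655\right) \left(-633 + 2155\right) = 20403 \cdot 1522 = 31053366$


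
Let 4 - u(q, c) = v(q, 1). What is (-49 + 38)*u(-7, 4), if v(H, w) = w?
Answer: -33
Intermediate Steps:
u(q, c) = 3 (u(q, c) = 4 - 1*1 = 4 - 1 = 3)
(-49 + 38)*u(-7, 4) = (-49 + 38)*3 = -11*3 = -33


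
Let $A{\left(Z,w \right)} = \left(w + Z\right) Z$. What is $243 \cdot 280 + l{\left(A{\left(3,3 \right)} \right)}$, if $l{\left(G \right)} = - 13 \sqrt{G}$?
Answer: $68040 - 39 \sqrt{2} \approx 67985.0$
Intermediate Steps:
$A{\left(Z,w \right)} = Z \left(Z + w\right)$ ($A{\left(Z,w \right)} = \left(Z + w\right) Z = Z \left(Z + w\right)$)
$243 \cdot 280 + l{\left(A{\left(3,3 \right)} \right)} = 243 \cdot 280 - 13 \sqrt{3 \left(3 + 3\right)} = 68040 - 13 \sqrt{3 \cdot 6} = 68040 - 13 \sqrt{18} = 68040 - 13 \cdot 3 \sqrt{2} = 68040 - 39 \sqrt{2}$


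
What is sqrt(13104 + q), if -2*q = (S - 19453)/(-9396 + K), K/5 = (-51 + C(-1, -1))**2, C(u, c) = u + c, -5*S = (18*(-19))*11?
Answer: sqrt(28326285544870)/46490 ≈ 114.48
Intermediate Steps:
S = 3762/5 (S = -18*(-19)*11/5 = -(-342)*11/5 = -1/5*(-3762) = 3762/5 ≈ 752.40)
C(u, c) = c + u
K = 14045 (K = 5*(-51 + (-1 - 1))**2 = 5*(-51 - 2)**2 = 5*(-53)**2 = 5*2809 = 14045)
q = 93503/46490 (q = -(3762/5 - 19453)/(2*(-9396 + 14045)) = -(-93503)/(10*4649) = -1/2*(-93503/23245) = 93503/46490 ≈ 2.0112)
sqrt(13104 + q) = sqrt(13104 + 93503/46490) = sqrt(609298463/46490) = sqrt(28326285544870)/46490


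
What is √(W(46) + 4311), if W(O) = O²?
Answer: √6427 ≈ 80.169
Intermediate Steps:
√(W(46) + 4311) = √(46² + 4311) = √(2116 + 4311) = √6427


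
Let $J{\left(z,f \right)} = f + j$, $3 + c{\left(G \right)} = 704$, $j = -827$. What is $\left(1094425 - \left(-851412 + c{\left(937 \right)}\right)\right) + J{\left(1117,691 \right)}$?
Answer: $1945000$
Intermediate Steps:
$c{\left(G \right)} = 701$ ($c{\left(G \right)} = -3 + 704 = 701$)
$J{\left(z,f \right)} = -827 + f$ ($J{\left(z,f \right)} = f - 827 = -827 + f$)
$\left(1094425 - \left(-851412 + c{\left(937 \right)}\right)\right) + J{\left(1117,691 \right)} = \left(1094425 + \left(851412 - 701\right)\right) + \left(-827 + 691\right) = \left(1094425 + \left(851412 - 701\right)\right) - 136 = \left(1094425 + 850711\right) - 136 = 1945136 - 136 = 1945000$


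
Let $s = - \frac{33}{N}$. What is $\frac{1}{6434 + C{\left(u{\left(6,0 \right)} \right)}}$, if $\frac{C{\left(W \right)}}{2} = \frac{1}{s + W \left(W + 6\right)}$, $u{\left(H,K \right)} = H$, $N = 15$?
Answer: $\frac{349}{2245476} \approx 0.00015542$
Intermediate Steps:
$s = - \frac{11}{5}$ ($s = - \frac{33}{15} = \left(-33\right) \frac{1}{15} = - \frac{11}{5} \approx -2.2$)
$C{\left(W \right)} = \frac{2}{- \frac{11}{5} + W \left(6 + W\right)}$ ($C{\left(W \right)} = \frac{2}{- \frac{11}{5} + W \left(W + 6\right)} = \frac{2}{- \frac{11}{5} + W \left(6 + W\right)}$)
$\frac{1}{6434 + C{\left(u{\left(6,0 \right)} \right)}} = \frac{1}{6434 + \frac{10}{-11 + 5 \cdot 6^{2} + 30 \cdot 6}} = \frac{1}{6434 + \frac{10}{-11 + 5 \cdot 36 + 180}} = \frac{1}{6434 + \frac{10}{-11 + 180 + 180}} = \frac{1}{6434 + \frac{10}{349}} = \frac{1}{\frac{2245476}{349}} = \frac{349}{2245476}$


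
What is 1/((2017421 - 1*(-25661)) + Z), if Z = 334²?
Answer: 1/2154638 ≈ 4.6412e-7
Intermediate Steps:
Z = 111556
1/((2017421 - 1*(-25661)) + Z) = 1/((2017421 - 1*(-25661)) + 111556) = 1/((2017421 + 25661) + 111556) = 1/(2043082 + 111556) = 1/2154638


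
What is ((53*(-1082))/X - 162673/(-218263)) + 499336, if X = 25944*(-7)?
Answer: 582143402218939/1165832556 ≈ 4.9934e+5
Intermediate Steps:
X = -181608
((53*(-1082))/X - 162673/(-218263)) + 499336 = ((53*(-1082))/(-181608) - 162673/(-218263)) + 499336 = (-57346*(-1/181608) - 162673*(-1/218263)) + 499336 = (28673/90804 + 9569/12839) + 499336 = 1237036123/1165832556 + 499336 = 582143402218939/1165832556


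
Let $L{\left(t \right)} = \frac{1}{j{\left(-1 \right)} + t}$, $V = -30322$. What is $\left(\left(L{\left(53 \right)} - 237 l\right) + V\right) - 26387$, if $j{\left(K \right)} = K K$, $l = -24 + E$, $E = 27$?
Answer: $- \frac{3100679}{54} \approx -57420.0$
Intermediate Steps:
$l = 3$ ($l = -24 + 27 = 3$)
$j{\left(K \right)} = K^{2}$
$L{\left(t \right)} = \frac{1}{1 + t}$ ($L{\left(t \right)} = \frac{1}{\left(-1\right)^{2} + t} = \frac{1}{1 + t}$)
$\left(\left(L{\left(53 \right)} - 237 l\right) + V\right) - 26387 = \left(\left(\frac{1}{1 + 53} - 237 \cdot 3\right) - 30322\right) - 26387 = \left(\left(\frac{1}{54} - 711\right) - 30322\right) - 26387 = \left(- \frac{38393}{54} - 30322\right) - 26387 = - \frac{1675781}{54} - 26387 = - \frac{3100679}{54}$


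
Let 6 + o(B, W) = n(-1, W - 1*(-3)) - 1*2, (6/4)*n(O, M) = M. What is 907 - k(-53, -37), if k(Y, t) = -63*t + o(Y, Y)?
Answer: -4148/3 ≈ -1382.7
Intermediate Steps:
n(O, M) = 2*M/3
o(B, W) = -6 + 2*W/3 (o(B, W) = -6 + (2*(W - 1*(-3))/3 - 1*2) = -6 + (2*(W + 3)/3 - 2) = -6 + (2*(3 + W)/3 - 2) = -6 + ((2 + 2*W/3) - 2) = -6 + 2*W/3)
k(Y, t) = -6 - 63*t + 2*Y/3 (k(Y, t) = -63*t + (-6 + 2*Y/3) = -6 - 63*t + 2*Y/3)
907 - k(-53, -37) = 907 - (-6 - 63*(-37) + (⅔)*(-53)) = 907 - (-6 + 2331 - 106/3) = 907 - 1*6869/3 = 907 - 6869/3 = -4148/3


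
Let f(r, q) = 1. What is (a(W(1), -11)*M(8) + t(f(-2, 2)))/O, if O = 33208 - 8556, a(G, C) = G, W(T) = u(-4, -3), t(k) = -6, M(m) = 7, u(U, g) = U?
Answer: -17/12326 ≈ -0.0013792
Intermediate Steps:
W(T) = -4
O = 24652
(a(W(1), -11)*M(8) + t(f(-2, 2)))/O = (-4*7 - 6)/24652 = (-28 - 6)*(1/24652) = -34*1/24652 = -17/12326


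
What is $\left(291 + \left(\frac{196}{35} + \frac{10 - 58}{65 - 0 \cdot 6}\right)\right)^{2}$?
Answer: $\frac{369831361}{4225} \approx 87534.0$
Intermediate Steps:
$\left(291 + \left(\frac{196}{35} + \frac{10 - 58}{65 - 0 \cdot 6}\right)\right)^{2} = \left(291 + \left(196 \cdot \frac{1}{35} + \frac{10 - 58}{65 - 0}\right)\right)^{2} = \left(291 + \left(\frac{28}{5} - \frac{48}{65 + 0}\right)\right)^{2} = \left(291 + \left(\frac{28}{5} - \frac{48}{65}\right)\right)^{2} = \left(291 + \frac{316}{65}\right)^{2} = \left(\frac{19231}{65}\right)^{2} = \frac{369831361}{4225}$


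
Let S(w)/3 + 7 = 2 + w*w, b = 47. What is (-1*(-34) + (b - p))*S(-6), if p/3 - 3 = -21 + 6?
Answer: 10881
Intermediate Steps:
p = -36 (p = 9 + 3*(-21 + 6) = 9 + 3*(-15) = 9 - 45 = -36)
S(w) = -15 + 3*w² (S(w) = -21 + 3*(2 + w*w) = -21 + 3*(2 + w²) = -21 + (6 + 3*w²) = -15 + 3*w²)
(-1*(-34) + (b - p))*S(-6) = (-1*(-34) + (47 - 1*(-36)))*(-15 + 3*(-6)²) = (34 + (47 + 36))*(-15 + 3*36) = (34 + 83)*(-15 + 108) = 117*93 = 10881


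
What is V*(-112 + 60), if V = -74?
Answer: 3848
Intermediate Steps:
V*(-112 + 60) = -74*(-112 + 60) = -74*(-52) = 3848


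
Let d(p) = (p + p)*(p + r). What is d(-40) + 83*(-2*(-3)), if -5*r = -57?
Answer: 2786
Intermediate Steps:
r = 57/5 (r = -⅕*(-57) = 57/5 ≈ 11.400)
d(p) = 2*p*(57/5 + p) (d(p) = (p + p)*(p + 57/5) = (2*p)*(57/5 + p) = 2*p*(57/5 + p))
d(-40) + 83*(-2*(-3)) = (⅖)*(-40)*(57 + 5*(-40)) + 83*(-2*(-3)) = (⅖)*(-40)*(57 - 200) + 83*6 = (⅖)*(-40)*(-143) + 498 = 2288 + 498 = 2786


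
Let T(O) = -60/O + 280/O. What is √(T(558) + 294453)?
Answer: √2546727407/93 ≈ 542.64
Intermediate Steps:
T(O) = 220/O
√(T(558) + 294453) = √(220/558 + 294453) = √(220*(1/558) + 294453) = √(110/279 + 294453) = √(82152497/279) = √2546727407/93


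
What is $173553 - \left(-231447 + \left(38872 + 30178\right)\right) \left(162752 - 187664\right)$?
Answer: $-4045460511$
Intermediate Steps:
$173553 - \left(-231447 + \left(38872 + 30178\right)\right) \left(162752 - 187664\right) = 173553 - \left(-231447 + 69050\right) \left(-24912\right) = 173553 - \left(-162397\right) \left(-24912\right) = 173553 - 4045634064 = -4045460511$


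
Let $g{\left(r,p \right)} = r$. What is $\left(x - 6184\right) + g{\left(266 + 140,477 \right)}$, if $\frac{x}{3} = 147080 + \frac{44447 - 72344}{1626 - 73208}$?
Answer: $\frac{31171324575}{71582} \approx 4.3546 \cdot 10^{5}$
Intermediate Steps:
$x = \frac{31584925371}{71582}$ ($x = 3 \left(147080 + \frac{44447 - 72344}{1626 - 73208}\right) = 3 \left(147080 - \frac{27897}{-71582}\right) = 3 \left(147080 - - \frac{27897}{71582}\right) = 3 \left(147080 + \frac{27897}{71582}\right) = 3 \cdot \frac{10528308457}{71582} = \frac{31584925371}{71582} \approx 4.4124 \cdot 10^{5}$)
$\left(x - 6184\right) + g{\left(266 + 140,477 \right)} = \left(\frac{31584925371}{71582} - 6184\right) + \left(266 + 140\right) = \frac{31142262283}{71582} + 406 = \frac{31171324575}{71582}$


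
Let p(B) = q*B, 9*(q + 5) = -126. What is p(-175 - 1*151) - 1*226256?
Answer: -220062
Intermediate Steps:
q = -19 (q = -5 + (1/9)*(-126) = -5 - 14 = -19)
p(B) = -19*B
p(-175 - 1*151) - 1*226256 = -19*(-175 - 1*151) - 1*226256 = -19*(-175 - 151) - 226256 = -19*(-326) - 226256 = 6194 - 226256 = -220062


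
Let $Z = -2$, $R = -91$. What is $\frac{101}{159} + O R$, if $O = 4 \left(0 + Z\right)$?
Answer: $\frac{115853}{159} \approx 728.63$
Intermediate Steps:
$O = -8$ ($O = 4 \left(0 - 2\right) = 4 \left(-2\right) = -8$)
$\frac{101}{159} + O R = \frac{101}{159} - -728 = 101 \cdot \frac{1}{159} + 728 = \frac{101}{159} + 728 = \frac{115853}{159}$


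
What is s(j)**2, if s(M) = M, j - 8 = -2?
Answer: 36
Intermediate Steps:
j = 6 (j = 8 - 2 = 6)
s(j)**2 = 6**2 = 36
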